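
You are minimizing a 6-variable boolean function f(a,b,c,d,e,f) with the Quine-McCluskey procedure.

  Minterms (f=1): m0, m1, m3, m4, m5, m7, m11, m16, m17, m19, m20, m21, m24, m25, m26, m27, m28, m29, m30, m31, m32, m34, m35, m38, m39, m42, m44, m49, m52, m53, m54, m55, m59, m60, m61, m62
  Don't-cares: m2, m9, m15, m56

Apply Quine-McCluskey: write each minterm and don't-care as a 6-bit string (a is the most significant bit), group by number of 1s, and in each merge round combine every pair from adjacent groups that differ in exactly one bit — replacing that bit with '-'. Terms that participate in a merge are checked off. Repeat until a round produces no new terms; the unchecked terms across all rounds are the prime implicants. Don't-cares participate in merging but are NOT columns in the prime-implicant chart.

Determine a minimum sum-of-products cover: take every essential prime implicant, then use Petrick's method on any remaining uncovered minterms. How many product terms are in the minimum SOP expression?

12

[col 0] 000000*, 000001*, 000010*, 000011*, 000100*, 000101*, 000111*, 001001*, 001011*, 001111*, 010000*, 010001*, 010011*, 010100*, 010101*, 011000*, 011001*, 011010*, 011011*, 011100*, 011101*, 011110*, 011111*, 100000*, 100010*, 100011*, 100110*, 100111*, 101010*, 101100*, 110001*, 110100*, 110101*, 110110*, 110111*, 111000*, 111011*, 111100*, 111101*, 111110*
[col 1] -00000*, -00010*, -00011*, -00111*, -10001*, -10100*, -10101*, -11000*, -11011, -11100*, -11101*, -11110*, 0-0000*, 0-0001*, 0-0011*, 0-0100*, 0-0101*, 0-1001*, 0-1011*, 0-1111*, 00-001*, 00-011*, 00-111*, 000-00*, 000-01*, 000-11*, 0000-0*, 0000-1*, 00000-*, 00001-*, 0001-1*, 00010-*, 001-11*, 0010-1*, 01-000*, 01-001*, 01-011*, 01-100*, 01-101*, 010-00*, 010-01*, 0100-1*, 01000-*, 01010-*, 011-00*, 011-01*, 011-10*, 011-11*, 0110-0*, 0110-1*, 01100-*, 01101-*, 0111-0*, 0111-1*, 01110-*, 01111-*, 1-0110*, 1-0111*, 1-1100, 10-010, 100-10*, 100-11*, 1000-0*, 10001-*, 10011-*, 11-100*, 11-101*, 11-110*, 110-01*, 1101-0*, 1101-1*, 11010-*, 11011-*, 111-00*, 1111-0*, 11110-*
[col 2] -00-11, -000-0, -0001-, -1-100*, -1-101*, -10-01, -1010-*, -11-00, -111-0, -1110-*, 0--001*, 0--011*, 0-0-00*, 0-0-01*, 0-00-1*, 0-000-*, 0-010-*, 0-1-11, 0-10-1*, 00--11, 00-0-1*, 000--1, 000-0-*, 0000--, 01--00*, 01--01*, 01-0-1*, 01-00-*, 01-10-*, 010-0-*, 011--0*, 011--1*, 011-0-*, 011-1-*, 0110--*, 0111--*, 1-011-, 100-1-, 11-1-0, 11-10-*, 1101--
[col 3] -1-10-, 0--0-1, 0-0-0-, 01--0-, 011---
Prime implicants: -00-11, -000-0, -0001-, -1-10-, -10-01, -11-00, -11011, -111-0, 0--0-1, 0-0-0-, 0-1-11, 00--11, 000--1, 0000--, 01--0-, 011---, 1-011-, 1-1100, 10-010, 100-1-, 11-1-0, 1101--
PI chart (minterm → PIs covering it):
  0 | -000-0,0-0-0-,0000--
  1 | 0--0-1,0-0-0-,000--1,0000--
  3 | -00-11,-0001-,0--0-1,00--11,000--1,0000--
  4 | 0-0-0-  (sole → essential)
  5 | 0-0-0-,000--1
  7 | -00-11,00--11,000--1
  11 | 0--0-1,0-1-11,00--11
  16 | 0-0-0-,01--0-
  17 | -10-01,0--0-1,0-0-0-,01--0-
  19 | 0--0-1  (sole → essential)
  20 | -1-10-,0-0-0-,01--0-
  21 | -1-10-,-10-01,0-0-0-,01--0-
  24 | -11-00,01--0-,011---
  25 | 0--0-1,01--0-,011---
  26 | 011---  (sole → essential)
  27 | -11011,0--0-1,0-1-11,011---
  28 | -1-10-,-11-00,-111-0,01--0-,011---
  29 | -1-10-,01--0-,011---
  30 | -111-0,011---
  31 | 0-1-11,011---
  32 | -000-0  (sole → essential)
  34 | -000-0,-0001-,10-010,100-1-
  35 | -00-11,-0001-,100-1-
  38 | 1-011-,100-1-
  39 | -00-11,1-011-,100-1-
  42 | 10-010  (sole → essential)
  44 | 1-1100  (sole → essential)
  49 | -10-01  (sole → essential)
  52 | -1-10-,11-1-0,1101--
  53 | -1-10-,-10-01,1101--
  54 | 1-011-,11-1-0,1101--
  55 | 1-011-,1101--
  59 | -11011  (sole → essential)
  60 | -1-10-,-11-00,-111-0,1-1100,11-1-0
  61 | -1-10-  (sole → essential)
  62 | -111-0,11-1-0
Essential prime implicants: -000-0, -1-10-, -10-01, -11011, 0--0-1, 0-0-0-, 011---, 1-1100, 10-010
Petrick residual → -00-11, -111-0, 1-011-
Minimum SOP uses 12 PIs: b'c'ef + b'c'd'f' + bde' + bc'e'f + bcd'ef + bcdf' + a'd'f + a'c'e' + a'bc + ac'de + acde'f' + ab'd'ef'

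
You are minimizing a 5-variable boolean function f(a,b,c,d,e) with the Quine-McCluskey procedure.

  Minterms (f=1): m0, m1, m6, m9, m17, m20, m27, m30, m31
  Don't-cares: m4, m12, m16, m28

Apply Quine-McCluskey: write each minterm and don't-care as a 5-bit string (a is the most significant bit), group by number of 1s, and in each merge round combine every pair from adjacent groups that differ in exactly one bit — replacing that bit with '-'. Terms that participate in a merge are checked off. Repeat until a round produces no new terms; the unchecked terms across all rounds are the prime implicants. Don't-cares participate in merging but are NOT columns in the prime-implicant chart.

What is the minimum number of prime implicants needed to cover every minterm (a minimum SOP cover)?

6

[col 0] 00000*, 00001*, 00100*, 00110*, 01001*, 01100*, 10000*, 10001*, 10100*, 11011*, 11100*, 11110*, 11111*
[col 1] -0000*, -0001*, -0100*, -1100*, 0-001, 0-100*, 00-00*, 0000-*, 001-0, 1-100*, 10-00*, 1000-*, 11-11, 111-0, 1111-
[col 2] --100, -0-00, -000-
Prime implicants: --100, -0-00, -000-, 0-001, 001-0, 11-11, 111-0, 1111-
PI chart (minterm → PIs covering it):
  0 | -0-00,-000-
  1 | -000-,0-001
  6 | 001-0  (sole → essential)
  9 | 0-001  (sole → essential)
  17 | -000-  (sole → essential)
  20 | --100,-0-00
  27 | 11-11  (sole → essential)
  30 | 111-0,1111-
  31 | 11-11,1111-
Essential prime implicants: -000-, 0-001, 001-0, 11-11
Petrick residual → --100, 111-0
Minimum SOP uses 6 PIs: cd'e' + b'c'd' + a'c'd'e + a'b'ce' + abde + abce'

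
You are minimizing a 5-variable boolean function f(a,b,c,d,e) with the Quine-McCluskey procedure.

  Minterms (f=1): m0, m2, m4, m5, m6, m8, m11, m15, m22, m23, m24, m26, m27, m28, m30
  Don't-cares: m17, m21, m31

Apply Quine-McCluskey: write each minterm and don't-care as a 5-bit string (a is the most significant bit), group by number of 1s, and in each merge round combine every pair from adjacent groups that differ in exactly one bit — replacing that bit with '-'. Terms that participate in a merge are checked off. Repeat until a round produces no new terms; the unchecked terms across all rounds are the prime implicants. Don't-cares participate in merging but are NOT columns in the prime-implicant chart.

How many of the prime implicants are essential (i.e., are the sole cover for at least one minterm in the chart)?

3

size-2^0 implicants → 00000(✓)  00010(✓)  00100(✓)  00101(✓)  00110(✓)  01000(✓)  01011(✓)  01111(✓)  10001(✓)  10101(✓)  10110(✓)  10111(✓)  11000(✓)  11010(✓)  11011(✓)  11100(✓)  11110(✓)  11111(✓)
size-2^1 implicants → -0101  -0110  -1000  -1011(✓)  -1111(✓)  0-000  00-00(✓)  00-10(✓)  000-0(✓)  001-0(✓)  0010-  01-11(✓)  1-110(✓)  1-111(✓)  10-01  101-1  1011-(✓)  11-00(✓)  11-10(✓)  11-11(✓)  110-0(✓)  1101-(✓)  111-0(✓)  1111-(✓)
size-2^2 implicants → -1-11  00--0  1-11-  11--0  11-1-
Unchecked terms (primes): -0101, -0110, -1-11, -1000, 0-000, 00--0, 0010-, 1-11-, 10-01, 101-1, 11--0, 11-1-
Minterm coverage:
  m0 ⊆ 0-000,00--0
  m2 ⊆ 00--0 [E]
  m4 ⊆ 00--0,0010-
  m5 ⊆ -0101,0010-
  m6 ⊆ -0110,00--0
  m8 ⊆ -1000,0-000
  m11 ⊆ -1-11 [E]
  m15 ⊆ -1-11 [E]
  m22 ⊆ -0110,1-11-
  m23 ⊆ 1-11-,101-1
  m24 ⊆ -1000,11--0
  m26 ⊆ 11--0,11-1-
  m27 ⊆ -1-11,11-1-
  m28 ⊆ 11--0 [E]
  m30 ⊆ 1-11-,11--0,11-1-
E = {-1-11, 00--0, 11--0}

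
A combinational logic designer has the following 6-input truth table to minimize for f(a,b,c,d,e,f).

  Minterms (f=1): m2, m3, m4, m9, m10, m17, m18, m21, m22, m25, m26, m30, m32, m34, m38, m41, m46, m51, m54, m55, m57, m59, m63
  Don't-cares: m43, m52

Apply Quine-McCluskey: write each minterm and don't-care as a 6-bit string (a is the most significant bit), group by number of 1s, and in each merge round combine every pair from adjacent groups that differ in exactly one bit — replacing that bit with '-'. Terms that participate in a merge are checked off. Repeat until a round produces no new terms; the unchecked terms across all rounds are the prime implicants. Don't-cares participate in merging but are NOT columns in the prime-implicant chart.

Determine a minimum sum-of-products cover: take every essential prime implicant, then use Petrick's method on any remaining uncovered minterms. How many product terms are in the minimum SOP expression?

[col 0] 000010*, 000011*, 000100, 001001*, 001010*, 010001*, 010010*, 010101*, 010110*, 011001*, 011010*, 011110*, 100000*, 100010*, 100110*, 101001*, 101011*, 101110*, 110011*, 110100*, 110110*, 110111*, 111001*, 111011*, 111111*
[col 1] -00010, -01001*, -10110, -11001*, 0-0010*, 0-1001*, 0-1010*, 00-010*, 00001-, 01-001, 01-010*, 01-110*, 010-01, 010-10*, 011-10*, 1-0110, 1-1001*, 1-1011*, 10-110, 100-10, 1000-0, 1010-1*, 11-011*, 11-111*, 110-11*, 1101-0, 11011-, 111-11*, 1110-1*
[col 2] --1001, 0--010, 01--10, 1-10-1, 11--11
Prime implicants: --1001, -00010, -10110, 0--010, 00001-, 000100, 01--10, 01-001, 010-01, 1-0110, 1-10-1, 10-110, 100-10, 1000-0, 11--11, 1101-0, 11011-
PI chart (minterm → PIs covering it):
  2 | -00010,0--010,00001-
  3 | 00001-  (sole → essential)
  4 | 000100  (sole → essential)
  9 | --1001  (sole → essential)
  10 | 0--010  (sole → essential)
  17 | 01-001,010-01
  18 | 0--010,01--10
  21 | 010-01  (sole → essential)
  22 | -10110,01--10
  25 | --1001,01-001
  26 | 0--010,01--10
  30 | 01--10  (sole → essential)
  32 | 1000-0  (sole → essential)
  34 | -00010,100-10,1000-0
  38 | 1-0110,10-110,100-10
  41 | --1001,1-10-1
  46 | 10-110  (sole → essential)
  51 | 11--11  (sole → essential)
  54 | -10110,1-0110,1101-0,11011-
  55 | 11--11,11011-
  57 | --1001,1-10-1
  59 | 1-10-1,11--11
  63 | 11--11  (sole → essential)
Essential prime implicants: --1001, 0--010, 00001-, 000100, 01--10, 010-01, 10-110, 1000-0, 11--11
Petrick residual → -10110
Minimum SOP uses 10 PIs: cd'e'f + bc'def' + a'd'ef' + a'b'c'd'e + a'b'c'de'f' + a'bef' + a'bc'e'f + ab'def' + ab'c'd'f' + abef

10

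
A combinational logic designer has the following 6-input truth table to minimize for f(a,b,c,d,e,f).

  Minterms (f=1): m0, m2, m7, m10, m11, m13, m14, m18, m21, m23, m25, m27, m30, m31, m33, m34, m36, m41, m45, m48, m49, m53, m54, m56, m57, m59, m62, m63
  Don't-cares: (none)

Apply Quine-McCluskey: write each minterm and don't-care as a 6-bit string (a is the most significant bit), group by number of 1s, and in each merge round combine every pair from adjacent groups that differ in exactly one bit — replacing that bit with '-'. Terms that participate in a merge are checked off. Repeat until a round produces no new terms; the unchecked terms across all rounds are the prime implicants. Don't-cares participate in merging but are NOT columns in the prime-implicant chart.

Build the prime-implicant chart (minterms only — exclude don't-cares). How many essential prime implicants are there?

10

size-2^0 implicants → 000000(✓)  000010(✓)  000111(✓)  001010(✓)  001011(✓)  001101(✓)  001110(✓)  010010(✓)  010101(✓)  010111(✓)  011001(✓)  011011(✓)  011110(✓)  011111(✓)  100001(✓)  100010(✓)  100100  101001(✓)  101101(✓)  110000(✓)  110001(✓)  110101(✓)  110110(✓)  111000(✓)  111001(✓)  111011(✓)  111110(✓)  111111(✓)
size-2^1 implicants → -00010  -01101  -10101  -11001(✓)  -11011(✓)  -11110(✓)  -11111(✓)  0-0010  0-0111  0-1011  0-1110  00-010  0000-0  001-10  00101-  01-111  0101-1  011-11(✓)  0110-1(✓)  01111-(✓)  1-0001(✓)  1-1001(✓)  10-001(✓)  101-01  11-000(✓)  11-001(✓)  11-110  110-01  11000-(✓)  111-11(✓)  1110-1(✓)  11100-(✓)  11111-(✓)
size-2^2 implicants → -11-11  -110-1  -1111-  1--001  11-00-
Unchecked terms (primes): -00010, -01101, -10101, -11-11, -110-1, -1111-, 0-0010, 0-0111, 0-1011, 0-1110, 00-010, 0000-0, 001-10, 00101-, 01-111, 0101-1, 1--001, 100100, 101-01, 11-00-, 11-110, 110-01
Minterm coverage:
  m0 ⊆ 0000-0 [E]
  m2 ⊆ -00010,0-0010,00-010,0000-0
  m7 ⊆ 0-0111 [E]
  m10 ⊆ 00-010,001-10,00101-
  m11 ⊆ 0-1011,00101-
  m13 ⊆ -01101 [E]
  m14 ⊆ 0-1110,001-10
  m18 ⊆ 0-0010 [E]
  m21 ⊆ -10101,0101-1
  m23 ⊆ 0-0111,01-111,0101-1
  m25 ⊆ -110-1 [E]
  m27 ⊆ -11-11,-110-1,0-1011
  m30 ⊆ -1111-,0-1110
  m31 ⊆ -11-11,-1111-,01-111
  m33 ⊆ 1--001 [E]
  m34 ⊆ -00010 [E]
  m36 ⊆ 100100 [E]
  m41 ⊆ 1--001,101-01
  m45 ⊆ -01101,101-01
  m48 ⊆ 11-00- [E]
  m49 ⊆ 1--001,11-00-,110-01
  m53 ⊆ -10101,110-01
  m54 ⊆ 11-110 [E]
  m56 ⊆ 11-00- [E]
  m57 ⊆ -110-1,1--001,11-00-
  m59 ⊆ -11-11,-110-1
  m62 ⊆ -1111-,11-110
  m63 ⊆ -11-11,-1111-
E = {-00010, -01101, -110-1, 0-0010, 0-0111, 0000-0, 1--001, 100100, 11-00-, 11-110}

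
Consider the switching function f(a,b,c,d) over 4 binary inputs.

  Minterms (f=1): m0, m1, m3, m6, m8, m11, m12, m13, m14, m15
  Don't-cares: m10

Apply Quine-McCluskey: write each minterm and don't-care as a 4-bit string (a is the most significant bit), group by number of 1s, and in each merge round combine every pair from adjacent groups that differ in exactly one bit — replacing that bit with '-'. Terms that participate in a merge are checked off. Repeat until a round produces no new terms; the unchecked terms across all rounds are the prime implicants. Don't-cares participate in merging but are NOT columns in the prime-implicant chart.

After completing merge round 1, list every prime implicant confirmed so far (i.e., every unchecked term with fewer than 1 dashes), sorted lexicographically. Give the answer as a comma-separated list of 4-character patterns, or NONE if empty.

NONE

Round 0: 0000✓ 0001✓ 0011✓ 0110✓ 1000✓ 1010✓ 1011✓ 1100✓ 1101✓ 1110✓ 1111✓
Round 1: -000 -011 -110 00-1 000- 1-00✓ 1-10✓ 1-11✓ 10-0✓ 101-✓ 11-0✓ 11-1✓ 110-✓ 111-✓
Round 2: 1--0 1-1- 11--
PIs = {-000, -011, -110, 00-1, 000-, 1--0, 1-1-, 11--}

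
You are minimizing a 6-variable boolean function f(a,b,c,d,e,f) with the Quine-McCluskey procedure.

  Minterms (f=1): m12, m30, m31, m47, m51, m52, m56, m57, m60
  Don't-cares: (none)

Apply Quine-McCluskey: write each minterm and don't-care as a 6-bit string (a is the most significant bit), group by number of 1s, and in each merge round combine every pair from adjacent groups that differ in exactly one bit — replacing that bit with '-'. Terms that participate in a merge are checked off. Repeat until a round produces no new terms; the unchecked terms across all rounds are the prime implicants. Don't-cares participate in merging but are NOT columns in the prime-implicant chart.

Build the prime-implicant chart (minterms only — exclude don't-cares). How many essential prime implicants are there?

Round 0: 001100 011110✓ 011111✓ 101111 110011 110100✓ 111000✓ 111001✓ 111100✓
Round 1: 01111- 11-100 111-00 11100-
PIs = {001100, 01111-, 101111, 11-100, 110011, 111-00, 11100-}
Coverage chart:
  m12: 001100 ←essential
  m30: 01111- ←essential
  m31: 01111- ←essential
  m47: 101111 ←essential
  m51: 110011 ←essential
  m52: 11-100 ←essential
  m56: 111-00,11100-
  m57: 11100- ←essential
  m60: 11-100,111-00
Essential: 001100, 01111-, 101111, 11-100, 110011, 11100-

6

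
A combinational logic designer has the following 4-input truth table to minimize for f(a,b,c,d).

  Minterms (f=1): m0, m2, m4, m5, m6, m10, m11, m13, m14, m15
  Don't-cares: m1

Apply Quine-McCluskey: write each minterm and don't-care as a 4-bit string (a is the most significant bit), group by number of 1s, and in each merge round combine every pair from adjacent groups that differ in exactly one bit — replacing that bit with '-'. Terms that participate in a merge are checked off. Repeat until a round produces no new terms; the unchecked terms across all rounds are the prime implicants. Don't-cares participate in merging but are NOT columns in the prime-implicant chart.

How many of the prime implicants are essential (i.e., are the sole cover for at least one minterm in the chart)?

1

size-2^0 implicants → 0000(✓)  0001(✓)  0010(✓)  0100(✓)  0101(✓)  0110(✓)  1010(✓)  1011(✓)  1101(✓)  1110(✓)  1111(✓)
size-2^1 implicants → -010(✓)  -101  -110(✓)  0-00(✓)  0-01(✓)  0-10(✓)  00-0(✓)  000-(✓)  01-0(✓)  010-(✓)  1-10(✓)  1-11(✓)  101-(✓)  11-1  111-(✓)
size-2^2 implicants → --10  0--0  0-0-  1-1-
Unchecked terms (primes): --10, -101, 0--0, 0-0-, 1-1-, 11-1
Minterm coverage:
  m0 ⊆ 0--0,0-0-
  m2 ⊆ --10,0--0
  m4 ⊆ 0--0,0-0-
  m5 ⊆ -101,0-0-
  m6 ⊆ --10,0--0
  m10 ⊆ --10,1-1-
  m11 ⊆ 1-1- [E]
  m13 ⊆ -101,11-1
  m14 ⊆ --10,1-1-
  m15 ⊆ 1-1-,11-1
E = {1-1-}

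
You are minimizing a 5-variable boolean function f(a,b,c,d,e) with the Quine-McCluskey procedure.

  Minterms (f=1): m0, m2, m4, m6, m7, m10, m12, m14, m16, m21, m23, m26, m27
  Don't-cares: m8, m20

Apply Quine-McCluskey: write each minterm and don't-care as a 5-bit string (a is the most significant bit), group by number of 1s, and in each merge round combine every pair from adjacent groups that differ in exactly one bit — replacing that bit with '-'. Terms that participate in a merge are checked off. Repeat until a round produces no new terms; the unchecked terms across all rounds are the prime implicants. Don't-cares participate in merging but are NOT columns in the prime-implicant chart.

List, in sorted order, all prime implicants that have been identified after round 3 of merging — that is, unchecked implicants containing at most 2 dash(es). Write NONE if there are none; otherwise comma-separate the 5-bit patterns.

-0-00, -0111, -1010, 0011-, 101-1, 1010-, 1101-

Round 0: 00000✓ 00010✓ 00100✓ 00110✓ 00111✓ 01000✓ 01010✓ 01100✓ 01110✓ 10000✓ 10100✓ 10101✓ 10111✓ 11010✓ 11011✓
Round 1: -0000✓ -0100✓ -0111 -1010 0-000✓ 0-010✓ 0-100✓ 0-110✓ 00-00✓ 00-10✓ 000-0✓ 001-0✓ 0011- 01-00✓ 01-10✓ 010-0✓ 011-0✓ 10-00✓ 101-1 1010- 1101-
Round 2: -0-00 0--00✓ 0--10✓ 0-0-0✓ 0-1-0✓ 00--0✓ 01--0✓
Round 3: 0---0
PIs = {-0-00, -0111, -1010, 0---0, 0011-, 101-1, 1010-, 1101-}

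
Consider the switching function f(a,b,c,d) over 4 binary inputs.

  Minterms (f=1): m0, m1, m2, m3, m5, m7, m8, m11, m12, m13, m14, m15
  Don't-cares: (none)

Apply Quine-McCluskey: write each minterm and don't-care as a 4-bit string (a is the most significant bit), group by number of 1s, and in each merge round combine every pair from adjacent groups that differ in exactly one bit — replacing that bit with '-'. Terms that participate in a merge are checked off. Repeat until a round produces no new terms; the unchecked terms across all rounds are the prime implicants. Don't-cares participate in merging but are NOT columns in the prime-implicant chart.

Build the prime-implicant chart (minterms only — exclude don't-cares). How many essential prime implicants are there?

3

[col 0] 0000*, 0001*, 0010*, 0011*, 0101*, 0111*, 1000*, 1011*, 1100*, 1101*, 1110*, 1111*
[col 1] -000, -011*, -101*, -111*, 0-01*, 0-11*, 00-0*, 00-1*, 000-*, 001-*, 01-1*, 1-00, 1-11*, 11-0*, 11-1*, 110-*, 111-*
[col 2] --11, -1-1, 0--1, 00--, 11--
Prime implicants: --11, -000, -1-1, 0--1, 00--, 1-00, 11--
PI chart (minterm → PIs covering it):
  0 | -000,00--
  1 | 0--1,00--
  2 | 00--  (sole → essential)
  3 | --11,0--1,00--
  5 | -1-1,0--1
  7 | --11,-1-1,0--1
  8 | -000,1-00
  11 | --11  (sole → essential)
  12 | 1-00,11--
  13 | -1-1,11--
  14 | 11--  (sole → essential)
  15 | --11,-1-1,11--
Essential prime implicants: --11, 00--, 11--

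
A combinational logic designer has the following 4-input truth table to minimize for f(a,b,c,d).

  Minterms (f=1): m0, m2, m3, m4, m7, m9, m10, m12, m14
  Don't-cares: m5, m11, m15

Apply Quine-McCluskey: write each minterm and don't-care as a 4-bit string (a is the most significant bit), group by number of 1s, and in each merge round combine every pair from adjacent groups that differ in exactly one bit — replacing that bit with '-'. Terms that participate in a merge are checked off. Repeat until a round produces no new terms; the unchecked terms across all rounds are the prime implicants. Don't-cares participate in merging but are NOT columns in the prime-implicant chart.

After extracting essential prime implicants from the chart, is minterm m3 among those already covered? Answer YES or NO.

NO

size-2^0 implicants → 0000(✓)  0010(✓)  0011(✓)  0100(✓)  0101(✓)  0111(✓)  1001(✓)  1010(✓)  1011(✓)  1100(✓)  1110(✓)  1111(✓)
size-2^1 implicants → -010(✓)  -011(✓)  -100  -111(✓)  0-00  0-11(✓)  00-0  001-(✓)  01-1  010-  1-10(✓)  1-11(✓)  10-1  101-(✓)  11-0  111-(✓)
size-2^2 implicants → --11  -01-  1-1-
Unchecked terms (primes): --11, -01-, -100, 0-00, 00-0, 01-1, 010-, 1-1-, 10-1, 11-0
Minterm coverage:
  m0 ⊆ 0-00,00-0
  m2 ⊆ -01-,00-0
  m3 ⊆ --11,-01-
  m4 ⊆ -100,0-00,010-
  m7 ⊆ --11,01-1
  m9 ⊆ 10-1 [E]
  m10 ⊆ -01-,1-1-
  m12 ⊆ -100,11-0
  m14 ⊆ 1-1-,11-0
E = {10-1}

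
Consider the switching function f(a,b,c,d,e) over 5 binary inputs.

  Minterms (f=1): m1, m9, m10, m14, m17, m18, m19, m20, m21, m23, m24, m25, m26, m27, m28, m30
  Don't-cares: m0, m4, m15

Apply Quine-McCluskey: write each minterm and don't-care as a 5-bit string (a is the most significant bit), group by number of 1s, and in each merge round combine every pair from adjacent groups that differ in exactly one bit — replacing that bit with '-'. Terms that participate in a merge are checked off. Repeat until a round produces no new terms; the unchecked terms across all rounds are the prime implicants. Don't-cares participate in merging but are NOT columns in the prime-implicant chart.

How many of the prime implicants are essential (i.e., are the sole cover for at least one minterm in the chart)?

4

size-2^0 implicants → 00000(✓)  00001(✓)  00100(✓)  01001(✓)  01010(✓)  01110(✓)  01111(✓)  10001(✓)  10010(✓)  10011(✓)  10100(✓)  10101(✓)  10111(✓)  11000(✓)  11001(✓)  11010(✓)  11011(✓)  11100(✓)  11110(✓)
size-2^1 implicants → -0001(✓)  -0100  -1001(✓)  -1010(✓)  -1110(✓)  0-001(✓)  00-00  0000-  01-10(✓)  0111-  1-001(✓)  1-010(✓)  1-011(✓)  1-100  10-01(✓)  10-11(✓)  100-1(✓)  1001-(✓)  101-1(✓)  1010-  11-00(✓)  11-10(✓)  110-0(✓)  110-1(✓)  1100-(✓)  1101-(✓)  111-0(✓)
size-2^2 implicants → --001  -1-10  1-0-1  1-01-  10--1  11--0  110--
Unchecked terms (primes): --001, -0100, -1-10, 00-00, 0000-, 0111-, 1-0-1, 1-01-, 1-100, 10--1, 1010-, 11--0, 110--
Minterm coverage:
  m1 ⊆ --001,0000-
  m9 ⊆ --001 [E]
  m10 ⊆ -1-10 [E]
  m14 ⊆ -1-10,0111-
  m17 ⊆ --001,1-0-1,10--1
  m18 ⊆ 1-01- [E]
  m19 ⊆ 1-0-1,1-01-,10--1
  m20 ⊆ -0100,1-100,1010-
  m21 ⊆ 10--1,1010-
  m23 ⊆ 10--1 [E]
  m24 ⊆ 11--0,110--
  m25 ⊆ --001,1-0-1,110--
  m26 ⊆ -1-10,1-01-,11--0,110--
  m27 ⊆ 1-0-1,1-01-,110--
  m28 ⊆ 1-100,11--0
  m30 ⊆ -1-10,11--0
E = {--001, -1-10, 1-01-, 10--1}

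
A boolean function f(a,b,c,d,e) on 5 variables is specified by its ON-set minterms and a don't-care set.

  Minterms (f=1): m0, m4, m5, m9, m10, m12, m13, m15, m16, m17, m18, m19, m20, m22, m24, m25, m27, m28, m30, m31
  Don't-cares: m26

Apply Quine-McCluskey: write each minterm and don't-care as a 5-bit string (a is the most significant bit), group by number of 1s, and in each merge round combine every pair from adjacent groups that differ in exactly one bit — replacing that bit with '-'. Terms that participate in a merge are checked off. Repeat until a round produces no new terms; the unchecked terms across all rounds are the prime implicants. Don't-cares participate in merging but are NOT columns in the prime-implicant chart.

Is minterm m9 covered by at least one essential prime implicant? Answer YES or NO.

[col 0] 00000*, 00100*, 00101*, 01001*, 01010*, 01100*, 01101*, 01111*, 10000*, 10001*, 10010*, 10011*, 10100*, 10110*, 11000*, 11001*, 11010*, 11011*, 11100*, 11110*, 11111*
[col 1] -0000*, -0100*, -1001, -1010, -1100*, -1111, 0-100*, 0-101*, 00-00*, 0010-*, 01-01, 011-1, 0110-*, 1-000*, 1-001*, 1-010*, 1-011*, 1-100*, 1-110*, 10-00*, 10-10*, 100-0*, 100-1*, 1000-*, 1001-*, 101-0*, 11-00*, 11-10*, 11-11*, 110-0*, 110-1*, 1100-*, 1101-*, 111-0*, 1111-*
[col 2] --100, -0-00, 0-10-, 1--00*, 1--10*, 1-0-0*, 1-0-1*, 1-00-*, 1-01-*, 1-1-0*, 10--0*, 100--*, 11--0*, 11-1-, 110--*
[col 3] 1---0, 1-0--
Prime implicants: --100, -0-00, -1001, -1010, -1111, 0-10-, 01-01, 011-1, 1---0, 1-0--, 11-1-
PI chart (minterm → PIs covering it):
  0 | -0-00  (sole → essential)
  4 | --100,-0-00,0-10-
  5 | 0-10-  (sole → essential)
  9 | -1001,01-01
  10 | -1010  (sole → essential)
  12 | --100,0-10-
  13 | 0-10-,01-01,011-1
  15 | -1111,011-1
  16 | -0-00,1---0,1-0--
  17 | 1-0--  (sole → essential)
  18 | 1---0,1-0--
  19 | 1-0--  (sole → essential)
  20 | --100,-0-00,1---0
  22 | 1---0  (sole → essential)
  24 | 1---0,1-0--
  25 | -1001,1-0--
  27 | 1-0--,11-1-
  28 | --100,1---0
  30 | 1---0,11-1-
  31 | -1111,11-1-
Essential prime implicants: -0-00, -1010, 0-10-, 1---0, 1-0--

NO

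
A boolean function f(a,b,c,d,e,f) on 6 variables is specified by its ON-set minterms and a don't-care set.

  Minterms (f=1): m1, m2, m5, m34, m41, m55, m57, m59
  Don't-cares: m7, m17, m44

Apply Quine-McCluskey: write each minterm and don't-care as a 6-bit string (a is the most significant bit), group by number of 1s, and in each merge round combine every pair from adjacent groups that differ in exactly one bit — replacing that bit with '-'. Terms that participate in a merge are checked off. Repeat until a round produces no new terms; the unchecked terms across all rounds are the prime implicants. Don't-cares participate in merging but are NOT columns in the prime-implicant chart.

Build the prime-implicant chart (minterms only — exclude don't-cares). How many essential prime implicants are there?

4

Round 0: 000001✓ 000010✓ 000101✓ 000111✓ 010001✓ 100010✓ 101001✓ 101100 110111 111001✓ 111011✓
Round 1: -00010 0-0001 000-01 0001-1 1-1001 1110-1
PIs = {-00010, 0-0001, 000-01, 0001-1, 1-1001, 101100, 110111, 1110-1}
Coverage chart:
  m1: 0-0001,000-01
  m2: -00010 ←essential
  m5: 000-01,0001-1
  m34: -00010 ←essential
  m41: 1-1001 ←essential
  m55: 110111 ←essential
  m57: 1-1001,1110-1
  m59: 1110-1 ←essential
Essential: -00010, 1-1001, 110111, 1110-1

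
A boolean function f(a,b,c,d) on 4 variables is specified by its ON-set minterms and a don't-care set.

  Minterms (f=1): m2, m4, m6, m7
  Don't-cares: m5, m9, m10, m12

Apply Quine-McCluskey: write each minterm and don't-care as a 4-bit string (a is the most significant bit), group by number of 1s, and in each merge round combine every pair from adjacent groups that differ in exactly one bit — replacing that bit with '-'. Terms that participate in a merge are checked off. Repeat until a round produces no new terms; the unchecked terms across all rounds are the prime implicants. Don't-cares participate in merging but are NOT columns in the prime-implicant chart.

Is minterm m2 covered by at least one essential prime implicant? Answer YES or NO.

Round 0: 0010✓ 0100✓ 0101✓ 0110✓ 0111✓ 1001 1010✓ 1100✓
Round 1: -010 -100 0-10 01-0✓ 01-1✓ 010-✓ 011-✓
Round 2: 01--
PIs = {-010, -100, 0-10, 01--, 1001}
Coverage chart:
  m2: -010,0-10
  m4: -100,01--
  m6: 0-10,01--
  m7: 01-- ←essential
Essential: 01--

NO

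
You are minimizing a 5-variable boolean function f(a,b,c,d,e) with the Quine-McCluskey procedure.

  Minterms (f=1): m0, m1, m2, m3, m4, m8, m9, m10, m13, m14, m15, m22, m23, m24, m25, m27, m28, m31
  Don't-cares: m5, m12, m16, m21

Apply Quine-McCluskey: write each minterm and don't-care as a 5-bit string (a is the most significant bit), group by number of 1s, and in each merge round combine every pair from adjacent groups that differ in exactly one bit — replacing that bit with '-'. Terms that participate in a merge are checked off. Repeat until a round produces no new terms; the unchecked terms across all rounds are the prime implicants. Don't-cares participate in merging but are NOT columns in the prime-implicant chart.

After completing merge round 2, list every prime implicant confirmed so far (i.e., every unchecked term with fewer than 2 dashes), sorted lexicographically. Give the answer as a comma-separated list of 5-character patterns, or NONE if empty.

Round 0: 00000✓ 00001✓ 00010✓ 00011✓ 00100✓ 00101✓ 01000✓ 01001✓ 01010✓ 01100✓ 01101✓ 01110✓ 01111✓ 10000✓ 10101✓ 10110✓ 10111✓ 11000✓ 11001✓ 11011✓ 11100✓ 11111✓
Round 1: -0000✓ -0101 -1000✓ -1001✓ -1100✓ -1111 0-000✓ 0-001✓ 0-010✓ 0-100✓ 0-101✓ 00-00✓ 00-01✓ 000-0✓ 000-1✓ 0000-✓ 0001-✓ 0010-✓ 01-00✓ 01-01✓ 01-10✓ 010-0✓ 0100-✓ 011-0✓ 011-1✓ 0110-✓ 0111-✓ 1-000✓ 1-111 101-1 1011- 11-00✓ 11-11 110-1 1100-✓
Round 2: --000 -1-00 -100- 0--00✓ 0--01✓ 0-0-0 0-00-✓ 0-10-✓ 00-0-✓ 000-- 01--0 01-0-✓ 011--
Round 3: 0--0-
PIs = {--000, -0101, -1-00, -100-, -1111, 0--0-, 0-0-0, 000--, 01--0, 011--, 1-111, 101-1, 1011-, 11-11, 110-1}

-0101, -1111, 1-111, 101-1, 1011-, 11-11, 110-1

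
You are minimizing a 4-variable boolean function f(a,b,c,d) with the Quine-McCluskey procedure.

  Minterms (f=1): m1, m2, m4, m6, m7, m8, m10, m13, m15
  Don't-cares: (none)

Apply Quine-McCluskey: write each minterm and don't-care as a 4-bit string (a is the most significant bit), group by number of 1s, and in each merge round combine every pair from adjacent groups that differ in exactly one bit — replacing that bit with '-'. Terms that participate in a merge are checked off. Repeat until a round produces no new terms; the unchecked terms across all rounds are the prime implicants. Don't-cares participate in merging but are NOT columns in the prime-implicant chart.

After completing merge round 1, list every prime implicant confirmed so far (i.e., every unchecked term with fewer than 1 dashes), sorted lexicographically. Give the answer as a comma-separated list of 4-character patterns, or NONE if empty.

0001

Round 0: 0001 0010✓ 0100✓ 0110✓ 0111✓ 1000✓ 1010✓ 1101✓ 1111✓
Round 1: -010 -111 0-10 01-0 011- 10-0 11-1
PIs = {-010, -111, 0-10, 0001, 01-0, 011-, 10-0, 11-1}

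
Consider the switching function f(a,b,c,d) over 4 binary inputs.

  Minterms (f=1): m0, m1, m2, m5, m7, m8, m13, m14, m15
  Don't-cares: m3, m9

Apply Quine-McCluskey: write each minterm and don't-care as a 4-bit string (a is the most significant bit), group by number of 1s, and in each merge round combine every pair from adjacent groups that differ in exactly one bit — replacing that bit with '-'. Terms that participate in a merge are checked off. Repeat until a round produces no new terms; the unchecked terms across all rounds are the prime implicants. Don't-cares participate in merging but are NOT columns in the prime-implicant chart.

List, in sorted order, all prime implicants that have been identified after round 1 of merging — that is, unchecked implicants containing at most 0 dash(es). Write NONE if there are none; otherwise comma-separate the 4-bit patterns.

[col 0] 0000*, 0001*, 0010*, 0011*, 0101*, 0111*, 1000*, 1001*, 1101*, 1110*, 1111*
[col 1] -000*, -001*, -101*, -111*, 0-01*, 0-11*, 00-0*, 00-1*, 000-*, 001-*, 01-1*, 1-01*, 100-*, 11-1*, 111-
[col 2] --01, -00-, -1-1, 0--1, 00--
Prime implicants: --01, -00-, -1-1, 0--1, 00--, 111-

NONE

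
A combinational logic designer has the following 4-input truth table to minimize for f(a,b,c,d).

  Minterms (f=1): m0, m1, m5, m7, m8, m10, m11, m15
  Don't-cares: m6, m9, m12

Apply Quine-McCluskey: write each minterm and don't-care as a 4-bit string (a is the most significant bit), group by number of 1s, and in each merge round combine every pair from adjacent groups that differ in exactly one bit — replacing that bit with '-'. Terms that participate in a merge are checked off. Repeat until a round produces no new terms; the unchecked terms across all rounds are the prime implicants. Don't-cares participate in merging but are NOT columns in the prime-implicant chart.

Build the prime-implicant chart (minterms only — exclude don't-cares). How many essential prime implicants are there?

size-2^0 implicants → 0000(✓)  0001(✓)  0101(✓)  0110(✓)  0111(✓)  1000(✓)  1001(✓)  1010(✓)  1011(✓)  1100(✓)  1111(✓)
size-2^1 implicants → -000(✓)  -001(✓)  -111  0-01  000-(✓)  01-1  011-  1-00  1-11  10-0(✓)  10-1(✓)  100-(✓)  101-(✓)
size-2^2 implicants → -00-  10--
Unchecked terms (primes): -00-, -111, 0-01, 01-1, 011-, 1-00, 1-11, 10--
Minterm coverage:
  m0 ⊆ -00- [E]
  m1 ⊆ -00-,0-01
  m5 ⊆ 0-01,01-1
  m7 ⊆ -111,01-1,011-
  m8 ⊆ -00-,1-00,10--
  m10 ⊆ 10-- [E]
  m11 ⊆ 1-11,10--
  m15 ⊆ -111,1-11
E = {-00-, 10--}

2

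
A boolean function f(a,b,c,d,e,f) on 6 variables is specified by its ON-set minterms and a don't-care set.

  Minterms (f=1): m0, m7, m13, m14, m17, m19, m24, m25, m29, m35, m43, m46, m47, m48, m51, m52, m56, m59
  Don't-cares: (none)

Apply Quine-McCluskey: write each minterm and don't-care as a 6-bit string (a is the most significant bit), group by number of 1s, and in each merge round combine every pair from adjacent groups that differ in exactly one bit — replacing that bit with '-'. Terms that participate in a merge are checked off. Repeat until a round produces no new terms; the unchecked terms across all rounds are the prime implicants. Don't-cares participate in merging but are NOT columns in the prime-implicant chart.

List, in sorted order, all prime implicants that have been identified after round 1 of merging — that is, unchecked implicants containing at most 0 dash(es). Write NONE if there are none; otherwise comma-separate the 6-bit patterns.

000000, 000111

size-2^0 implicants → 000000  000111  001101(✓)  001110(✓)  010001(✓)  010011(✓)  011000(✓)  011001(✓)  011101(✓)  100011(✓)  101011(✓)  101110(✓)  101111(✓)  110000(✓)  110011(✓)  110100(✓)  111000(✓)  111011(✓)
size-2^1 implicants → -01110  -10011  -11000  0-1101  01-001  0100-1  011-01  01100-  1-0011(✓)  1-1011(✓)  10-011(✓)  101-11  10111-  11-000  11-011(✓)  110-00
size-2^2 implicants → 1--011
Unchecked terms (primes): -01110, -10011, -11000, 0-1101, 000000, 000111, 01-001, 0100-1, 011-01, 01100-, 1--011, 101-11, 10111-, 11-000, 110-00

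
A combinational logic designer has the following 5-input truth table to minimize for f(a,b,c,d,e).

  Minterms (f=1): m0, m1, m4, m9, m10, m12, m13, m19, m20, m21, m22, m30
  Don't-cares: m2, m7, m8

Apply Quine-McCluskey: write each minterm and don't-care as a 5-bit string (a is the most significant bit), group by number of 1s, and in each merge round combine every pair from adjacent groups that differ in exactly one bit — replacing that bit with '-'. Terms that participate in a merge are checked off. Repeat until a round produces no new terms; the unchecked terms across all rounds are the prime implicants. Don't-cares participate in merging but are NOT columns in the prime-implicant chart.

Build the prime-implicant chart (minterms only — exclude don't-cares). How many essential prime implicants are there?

6

[col 0] 00000*, 00001*, 00010*, 00100*, 00111, 01000*, 01001*, 01010*, 01100*, 01101*, 10011, 10100*, 10101*, 10110*, 11110*
[col 1] -0100, 0-000*, 0-001*, 0-010*, 0-100*, 00-00*, 000-0*, 0000-*, 01-00*, 01-01*, 010-0*, 0100-*, 0110-*, 1-110, 101-0, 1010-
[col 2] 0--00, 0-0-0, 0-00-, 01-0-
Prime implicants: -0100, 0--00, 0-0-0, 0-00-, 00111, 01-0-, 1-110, 10011, 101-0, 1010-
PI chart (minterm → PIs covering it):
  0 | 0--00,0-0-0,0-00-
  1 | 0-00-  (sole → essential)
  4 | -0100,0--00
  9 | 0-00-,01-0-
  10 | 0-0-0  (sole → essential)
  12 | 0--00,01-0-
  13 | 01-0-  (sole → essential)
  19 | 10011  (sole → essential)
  20 | -0100,101-0,1010-
  21 | 1010-  (sole → essential)
  22 | 1-110,101-0
  30 | 1-110  (sole → essential)
Essential prime implicants: 0-0-0, 0-00-, 01-0-, 1-110, 10011, 1010-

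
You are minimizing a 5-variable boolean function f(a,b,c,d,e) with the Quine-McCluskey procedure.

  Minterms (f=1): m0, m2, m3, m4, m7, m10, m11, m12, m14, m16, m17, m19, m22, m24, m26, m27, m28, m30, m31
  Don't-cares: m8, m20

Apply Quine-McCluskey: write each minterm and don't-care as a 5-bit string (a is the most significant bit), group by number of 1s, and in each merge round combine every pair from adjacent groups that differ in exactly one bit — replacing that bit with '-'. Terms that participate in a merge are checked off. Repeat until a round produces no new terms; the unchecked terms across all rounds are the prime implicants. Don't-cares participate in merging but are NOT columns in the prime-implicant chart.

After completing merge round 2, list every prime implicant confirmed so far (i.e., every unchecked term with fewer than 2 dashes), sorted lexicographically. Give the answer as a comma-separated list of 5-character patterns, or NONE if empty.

size-2^0 implicants → 00000(✓)  00010(✓)  00011(✓)  00100(✓)  00111(✓)  01000(✓)  01010(✓)  01011(✓)  01100(✓)  01110(✓)  10000(✓)  10001(✓)  10011(✓)  10100(✓)  10110(✓)  11000(✓)  11010(✓)  11011(✓)  11100(✓)  11110(✓)  11111(✓)
size-2^1 implicants → -0000(✓)  -0011(✓)  -0100(✓)  -1000(✓)  -1010(✓)  -1011(✓)  -1100(✓)  -1110(✓)  0-000(✓)  0-010(✓)  0-011(✓)  0-100(✓)  00-00(✓)  00-11  000-0(✓)  0001-(✓)  01-00(✓)  01-10(✓)  010-0(✓)  0101-(✓)  011-0(✓)  1-000(✓)  1-011(✓)  1-100(✓)  1-110(✓)  10-00(✓)  100-1  1000-  101-0(✓)  11-00(✓)  11-10(✓)  11-11(✓)  110-0(✓)  1101-(✓)  111-0(✓)  1111-(✓)
size-2^2 implicants → --000(✓)  --011  --100(✓)  -0-00(✓)  -1-00(✓)  -1-10(✓)  -10-0(✓)  -101-  -11-0(✓)  0--00(✓)  0-0-0  0-01-  01--0(✓)  1--00(✓)  1-1-0  11--0(✓)  11-1-
size-2^3 implicants → ---00  -1--0
Unchecked terms (primes): ---00, --011, -1--0, -101-, 0-0-0, 0-01-, 00-11, 1-1-0, 100-1, 1000-, 11-1-

00-11, 100-1, 1000-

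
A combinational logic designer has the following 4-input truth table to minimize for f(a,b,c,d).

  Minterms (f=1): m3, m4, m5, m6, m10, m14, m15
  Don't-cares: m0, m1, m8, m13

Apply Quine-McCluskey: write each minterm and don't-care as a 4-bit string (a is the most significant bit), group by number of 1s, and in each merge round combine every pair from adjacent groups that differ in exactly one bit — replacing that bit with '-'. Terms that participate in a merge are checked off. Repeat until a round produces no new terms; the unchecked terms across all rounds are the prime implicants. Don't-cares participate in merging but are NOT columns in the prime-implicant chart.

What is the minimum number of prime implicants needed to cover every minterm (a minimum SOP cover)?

[col 0] 0000*, 0001*, 0011*, 0100*, 0101*, 0110*, 1000*, 1010*, 1101*, 1110*, 1111*
[col 1] -000, -101, -110, 0-00*, 0-01*, 00-1, 000-*, 01-0, 010-*, 1-10, 10-0, 11-1, 111-
[col 2] 0-0-
Prime implicants: -000, -101, -110, 0-0-, 00-1, 01-0, 1-10, 10-0, 11-1, 111-
PI chart (minterm → PIs covering it):
  3 | 00-1  (sole → essential)
  4 | 0-0-,01-0
  5 | -101,0-0-
  6 | -110,01-0
  10 | 1-10,10-0
  14 | -110,1-10,111-
  15 | 11-1,111-
Essential prime implicants: 00-1
Petrick residual → -101, 01-0, 1-10, 11-1
Minimum SOP uses 5 PIs: bc'd + a'b'd + a'bd' + acd' + abd

5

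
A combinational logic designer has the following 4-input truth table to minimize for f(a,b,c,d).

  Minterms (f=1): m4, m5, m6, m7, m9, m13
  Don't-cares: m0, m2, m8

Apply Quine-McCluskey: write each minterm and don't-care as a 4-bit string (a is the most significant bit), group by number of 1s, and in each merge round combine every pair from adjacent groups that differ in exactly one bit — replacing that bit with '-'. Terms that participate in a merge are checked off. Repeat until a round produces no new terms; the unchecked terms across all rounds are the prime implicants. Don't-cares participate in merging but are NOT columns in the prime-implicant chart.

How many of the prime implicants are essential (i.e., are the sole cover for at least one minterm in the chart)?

Round 0: 0000✓ 0010✓ 0100✓ 0101✓ 0110✓ 0111✓ 1000✓ 1001✓ 1101✓
Round 1: -000 -101 0-00✓ 0-10✓ 00-0✓ 01-0✓ 01-1✓ 010-✓ 011-✓ 1-01 100-
Round 2: 0--0 01--
PIs = {-000, -101, 0--0, 01--, 1-01, 100-}
Coverage chart:
  m4: 0--0,01--
  m5: -101,01--
  m6: 0--0,01--
  m7: 01-- ←essential
  m9: 1-01,100-
  m13: -101,1-01
Essential: 01--

1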